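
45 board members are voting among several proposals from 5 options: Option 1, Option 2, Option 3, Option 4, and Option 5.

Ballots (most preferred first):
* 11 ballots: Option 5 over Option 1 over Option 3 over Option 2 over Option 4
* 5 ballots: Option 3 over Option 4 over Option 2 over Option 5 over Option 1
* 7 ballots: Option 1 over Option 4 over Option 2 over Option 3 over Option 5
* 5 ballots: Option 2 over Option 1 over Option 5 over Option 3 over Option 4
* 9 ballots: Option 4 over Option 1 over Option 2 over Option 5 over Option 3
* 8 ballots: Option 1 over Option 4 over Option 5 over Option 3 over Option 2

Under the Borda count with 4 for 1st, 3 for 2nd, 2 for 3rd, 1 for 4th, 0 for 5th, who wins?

Option 1: 11×3 + 5×0 + 7×4 + 5×3 + 9×3 + 8×4 = 135
Option 2: 11×1 + 5×2 + 7×2 + 5×4 + 9×2 + 8×0 = 73
Option 3: 11×2 + 5×4 + 7×1 + 5×1 + 9×0 + 8×1 = 62
Option 4: 11×0 + 5×3 + 7×3 + 5×0 + 9×4 + 8×3 = 96
Option 5: 11×4 + 5×1 + 7×0 + 5×2 + 9×1 + 8×2 = 84

Option 1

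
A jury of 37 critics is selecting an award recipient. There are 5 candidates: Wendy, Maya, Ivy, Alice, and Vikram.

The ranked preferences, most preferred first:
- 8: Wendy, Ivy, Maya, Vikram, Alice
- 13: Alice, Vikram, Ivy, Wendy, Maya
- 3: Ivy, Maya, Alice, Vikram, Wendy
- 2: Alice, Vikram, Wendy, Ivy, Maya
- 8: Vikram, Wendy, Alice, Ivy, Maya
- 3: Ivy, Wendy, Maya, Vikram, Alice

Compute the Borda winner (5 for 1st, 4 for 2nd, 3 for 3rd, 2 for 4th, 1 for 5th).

Wendy: 8×5 + 13×2 + 3×1 + 2×3 + 8×4 + 3×4 = 119
Maya: 8×3 + 13×1 + 3×4 + 2×1 + 8×1 + 3×3 = 68
Ivy: 8×4 + 13×3 + 3×5 + 2×2 + 8×2 + 3×5 = 121
Alice: 8×1 + 13×5 + 3×3 + 2×5 + 8×3 + 3×1 = 119
Vikram: 8×2 + 13×4 + 3×2 + 2×4 + 8×5 + 3×2 = 128

Vikram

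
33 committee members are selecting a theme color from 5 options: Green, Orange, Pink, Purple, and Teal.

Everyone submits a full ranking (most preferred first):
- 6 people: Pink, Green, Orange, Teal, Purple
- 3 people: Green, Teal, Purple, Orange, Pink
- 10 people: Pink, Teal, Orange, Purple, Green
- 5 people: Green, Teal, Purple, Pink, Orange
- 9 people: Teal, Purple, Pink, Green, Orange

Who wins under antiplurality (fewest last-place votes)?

Teal

Last-place votes: Green 10, Orange 14, Pink 3, Purple 6, Teal 0.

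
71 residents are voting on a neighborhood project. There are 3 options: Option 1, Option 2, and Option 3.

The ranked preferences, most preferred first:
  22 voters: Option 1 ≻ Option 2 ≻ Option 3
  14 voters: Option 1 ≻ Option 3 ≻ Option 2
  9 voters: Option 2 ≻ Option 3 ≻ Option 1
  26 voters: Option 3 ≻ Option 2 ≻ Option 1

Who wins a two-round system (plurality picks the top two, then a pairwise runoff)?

Option 1

Round 1 first-place votes: Option 1 36, Option 2 9, Option 3 26. Option 1 and Option 3 advance.
Runoff: Option 1 is ranked above Option 3 on 36 ballots, Option 3 above Option 1 on 35.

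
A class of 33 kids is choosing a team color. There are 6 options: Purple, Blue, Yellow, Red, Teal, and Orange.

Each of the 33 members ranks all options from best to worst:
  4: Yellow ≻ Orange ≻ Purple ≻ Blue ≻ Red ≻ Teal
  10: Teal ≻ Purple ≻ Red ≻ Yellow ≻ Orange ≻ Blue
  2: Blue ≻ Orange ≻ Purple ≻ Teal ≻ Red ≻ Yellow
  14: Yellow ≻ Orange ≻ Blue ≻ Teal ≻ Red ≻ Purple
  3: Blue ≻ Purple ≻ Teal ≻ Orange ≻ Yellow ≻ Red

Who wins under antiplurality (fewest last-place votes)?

Last-place votes: Purple 14, Blue 10, Yellow 2, Red 3, Teal 4, Orange 0.

Orange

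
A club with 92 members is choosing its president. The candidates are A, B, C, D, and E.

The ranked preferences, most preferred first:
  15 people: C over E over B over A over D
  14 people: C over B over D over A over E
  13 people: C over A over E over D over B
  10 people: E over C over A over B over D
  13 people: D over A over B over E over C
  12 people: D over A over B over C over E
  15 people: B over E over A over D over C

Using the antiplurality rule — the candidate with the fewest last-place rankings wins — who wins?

A

Last-place votes: A 0, B 13, C 28, D 25, E 26.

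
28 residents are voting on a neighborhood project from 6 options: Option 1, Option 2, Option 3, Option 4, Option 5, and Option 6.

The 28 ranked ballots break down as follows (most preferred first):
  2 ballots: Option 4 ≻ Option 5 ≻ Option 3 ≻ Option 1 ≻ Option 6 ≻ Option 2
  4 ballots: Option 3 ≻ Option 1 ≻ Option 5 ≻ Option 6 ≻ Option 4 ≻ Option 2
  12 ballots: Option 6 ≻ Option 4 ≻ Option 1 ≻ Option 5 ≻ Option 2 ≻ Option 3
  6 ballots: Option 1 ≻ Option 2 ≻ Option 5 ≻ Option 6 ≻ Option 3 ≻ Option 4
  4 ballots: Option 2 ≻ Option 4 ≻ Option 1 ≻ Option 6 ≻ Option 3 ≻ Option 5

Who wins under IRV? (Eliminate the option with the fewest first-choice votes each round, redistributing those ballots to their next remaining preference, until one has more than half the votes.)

Round 1: Option 1 6, Option 2 4, Option 3 4, Option 4 2, Option 5 0, Option 6 12. Option 5 eliminated.
Round 2: Option 1 6, Option 2 4, Option 3 4, Option 4 2, Option 6 12. Option 4 eliminated.
Round 3: Option 1 6, Option 2 4, Option 3 6, Option 6 12. Option 2 eliminated.
Round 4: Option 1 10, Option 3 6, Option 6 12. Option 3 eliminated.
Round 5: Option 1 16, Option 6 12. Option 1 has a majority (≥15).

Option 1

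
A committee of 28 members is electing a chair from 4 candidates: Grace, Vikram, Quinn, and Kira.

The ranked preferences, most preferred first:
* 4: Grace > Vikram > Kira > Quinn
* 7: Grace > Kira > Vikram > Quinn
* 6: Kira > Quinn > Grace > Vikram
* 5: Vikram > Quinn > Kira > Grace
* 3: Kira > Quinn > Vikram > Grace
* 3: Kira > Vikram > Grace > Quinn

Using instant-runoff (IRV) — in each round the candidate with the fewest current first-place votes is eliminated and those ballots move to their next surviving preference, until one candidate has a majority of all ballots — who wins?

Round 1: Grace 11, Vikram 5, Quinn 0, Kira 12. Quinn eliminated.
Round 2: Grace 11, Vikram 5, Kira 12. Vikram eliminated.
Round 3: Grace 11, Kira 17. Kira has a majority (≥15).

Kira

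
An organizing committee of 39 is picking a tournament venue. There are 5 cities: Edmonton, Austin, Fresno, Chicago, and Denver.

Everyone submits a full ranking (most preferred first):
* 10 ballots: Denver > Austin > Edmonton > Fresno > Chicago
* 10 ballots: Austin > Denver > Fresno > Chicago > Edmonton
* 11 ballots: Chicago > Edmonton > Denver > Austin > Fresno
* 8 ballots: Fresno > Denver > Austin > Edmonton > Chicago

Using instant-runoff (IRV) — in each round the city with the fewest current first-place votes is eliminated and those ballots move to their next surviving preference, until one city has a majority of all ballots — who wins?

Round 1: Edmonton 0, Austin 10, Fresno 8, Chicago 11, Denver 10. Edmonton eliminated.
Round 2: Austin 10, Fresno 8, Chicago 11, Denver 10. Fresno eliminated.
Round 3: Austin 10, Chicago 11, Denver 18. Austin eliminated.
Round 4: Chicago 11, Denver 28. Denver has a majority (≥20).

Denver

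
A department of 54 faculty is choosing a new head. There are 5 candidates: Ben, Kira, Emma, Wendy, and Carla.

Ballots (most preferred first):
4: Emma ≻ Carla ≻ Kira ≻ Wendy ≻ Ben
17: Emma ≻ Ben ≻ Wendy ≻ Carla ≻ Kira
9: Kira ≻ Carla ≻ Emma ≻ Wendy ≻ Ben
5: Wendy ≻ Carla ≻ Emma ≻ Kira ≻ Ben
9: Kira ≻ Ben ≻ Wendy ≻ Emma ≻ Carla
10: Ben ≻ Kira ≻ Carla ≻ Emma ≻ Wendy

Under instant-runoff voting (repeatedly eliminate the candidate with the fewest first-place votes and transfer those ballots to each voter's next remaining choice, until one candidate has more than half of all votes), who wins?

Round 1: Ben 10, Kira 18, Emma 21, Wendy 5, Carla 0. Carla eliminated.
Round 2: Ben 10, Kira 18, Emma 21, Wendy 5. Wendy eliminated.
Round 3: Ben 10, Kira 18, Emma 26. Ben eliminated.
Round 4: Kira 28, Emma 26. Kira has a majority (≥28).

Kira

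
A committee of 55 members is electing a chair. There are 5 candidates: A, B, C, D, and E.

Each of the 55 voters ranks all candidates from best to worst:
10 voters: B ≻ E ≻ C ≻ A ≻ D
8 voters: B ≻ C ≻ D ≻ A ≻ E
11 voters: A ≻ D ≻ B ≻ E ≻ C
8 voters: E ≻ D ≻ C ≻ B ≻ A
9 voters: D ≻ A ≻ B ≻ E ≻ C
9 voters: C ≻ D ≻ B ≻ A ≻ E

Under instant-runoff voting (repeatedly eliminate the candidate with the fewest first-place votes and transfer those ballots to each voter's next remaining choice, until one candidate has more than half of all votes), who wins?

Round 1: A 11, B 18, C 9, D 9, E 8. E eliminated.
Round 2: A 11, B 18, C 9, D 17. C eliminated.
Round 3: A 11, B 18, D 26. A eliminated.
Round 4: B 18, D 37. D has a majority (≥28).

D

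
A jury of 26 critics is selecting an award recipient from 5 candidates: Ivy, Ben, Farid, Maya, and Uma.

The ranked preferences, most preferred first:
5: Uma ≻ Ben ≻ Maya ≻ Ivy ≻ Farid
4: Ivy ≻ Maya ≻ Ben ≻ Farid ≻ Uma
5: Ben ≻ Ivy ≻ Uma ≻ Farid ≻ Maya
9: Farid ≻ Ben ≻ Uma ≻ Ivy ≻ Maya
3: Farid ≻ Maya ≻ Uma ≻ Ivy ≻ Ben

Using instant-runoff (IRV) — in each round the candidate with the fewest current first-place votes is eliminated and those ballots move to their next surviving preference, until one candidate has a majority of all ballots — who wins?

Ben

Round 1: Ivy 4, Ben 5, Farid 12, Maya 0, Uma 5. Maya eliminated.
Round 2: Ivy 4, Ben 5, Farid 12, Uma 5. Ivy eliminated.
Round 3: Ben 9, Farid 12, Uma 5. Uma eliminated.
Round 4: Ben 14, Farid 12. Ben has a majority (≥14).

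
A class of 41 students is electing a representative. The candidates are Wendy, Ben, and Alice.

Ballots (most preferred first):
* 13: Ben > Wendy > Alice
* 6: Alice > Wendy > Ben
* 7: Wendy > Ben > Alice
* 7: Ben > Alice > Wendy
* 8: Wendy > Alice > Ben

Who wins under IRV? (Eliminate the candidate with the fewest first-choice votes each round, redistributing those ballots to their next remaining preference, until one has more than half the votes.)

Wendy

Round 1: Wendy 15, Ben 20, Alice 6. Alice eliminated.
Round 2: Wendy 21, Ben 20. Wendy has a majority (≥21).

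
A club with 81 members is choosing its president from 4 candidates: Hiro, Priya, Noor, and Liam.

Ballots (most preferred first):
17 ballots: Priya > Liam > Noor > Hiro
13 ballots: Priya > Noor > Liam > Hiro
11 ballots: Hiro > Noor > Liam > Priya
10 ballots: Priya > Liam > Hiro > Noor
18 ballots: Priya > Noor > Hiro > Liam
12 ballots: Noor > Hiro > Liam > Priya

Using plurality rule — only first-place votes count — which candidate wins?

Priya

First-place votes: Hiro 11, Priya 58, Noor 12, Liam 0.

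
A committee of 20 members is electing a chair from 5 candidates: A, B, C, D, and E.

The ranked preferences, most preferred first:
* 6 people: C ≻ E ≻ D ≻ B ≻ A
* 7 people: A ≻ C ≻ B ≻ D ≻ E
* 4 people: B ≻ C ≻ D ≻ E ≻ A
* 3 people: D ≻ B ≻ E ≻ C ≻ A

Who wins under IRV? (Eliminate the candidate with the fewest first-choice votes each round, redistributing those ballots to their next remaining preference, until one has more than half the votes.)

B

Round 1: A 7, B 4, C 6, D 3, E 0. E eliminated.
Round 2: A 7, B 4, C 6, D 3. D eliminated.
Round 3: A 7, B 7, C 6. C eliminated.
Round 4: A 7, B 13. B has a majority (≥11).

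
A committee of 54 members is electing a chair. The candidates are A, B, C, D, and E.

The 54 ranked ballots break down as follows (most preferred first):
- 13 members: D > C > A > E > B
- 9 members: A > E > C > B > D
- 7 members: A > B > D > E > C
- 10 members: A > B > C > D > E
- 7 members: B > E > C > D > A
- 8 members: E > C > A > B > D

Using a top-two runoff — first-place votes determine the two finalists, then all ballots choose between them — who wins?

Round 1 first-place votes: A 26, B 7, C 0, D 13, E 8. A and D advance.
Runoff: A is ranked above D on 34 ballots, D above A on 20.

A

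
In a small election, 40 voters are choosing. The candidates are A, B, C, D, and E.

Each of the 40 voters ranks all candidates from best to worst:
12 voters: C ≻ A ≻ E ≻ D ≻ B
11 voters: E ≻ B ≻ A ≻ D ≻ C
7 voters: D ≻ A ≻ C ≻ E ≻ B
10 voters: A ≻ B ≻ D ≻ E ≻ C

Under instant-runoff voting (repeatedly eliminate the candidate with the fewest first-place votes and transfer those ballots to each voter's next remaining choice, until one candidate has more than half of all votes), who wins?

A

Round 1: A 10, B 0, C 12, D 7, E 11. B eliminated.
Round 2: A 10, C 12, D 7, E 11. D eliminated.
Round 3: A 17, C 12, E 11. E eliminated.
Round 4: A 28, C 12. A has a majority (≥21).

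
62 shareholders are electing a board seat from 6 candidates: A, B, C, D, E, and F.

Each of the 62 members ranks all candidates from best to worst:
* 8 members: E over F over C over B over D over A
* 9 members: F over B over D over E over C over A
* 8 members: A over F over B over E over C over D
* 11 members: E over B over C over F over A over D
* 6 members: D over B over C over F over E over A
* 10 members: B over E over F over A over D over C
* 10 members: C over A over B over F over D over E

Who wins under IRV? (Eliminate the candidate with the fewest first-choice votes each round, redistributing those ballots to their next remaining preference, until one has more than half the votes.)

B

Round 1: A 8, B 10, C 10, D 6, E 19, F 9. D eliminated.
Round 2: A 8, B 16, C 10, E 19, F 9. A eliminated.
Round 3: B 16, C 10, E 19, F 17. C eliminated.
Round 4: B 26, E 19, F 17. F eliminated.
Round 5: B 43, E 19. B has a majority (≥32).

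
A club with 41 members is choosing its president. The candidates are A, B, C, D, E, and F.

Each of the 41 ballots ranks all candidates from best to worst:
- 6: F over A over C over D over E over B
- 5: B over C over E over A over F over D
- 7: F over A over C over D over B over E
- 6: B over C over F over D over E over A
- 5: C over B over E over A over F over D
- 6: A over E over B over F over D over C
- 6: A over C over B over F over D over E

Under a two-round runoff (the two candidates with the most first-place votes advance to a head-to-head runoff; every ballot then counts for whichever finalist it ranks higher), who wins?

Round 1 first-place votes: A 12, B 11, C 5, D 0, E 0, F 13. F and A advance.
Runoff: F is ranked above A on 19 ballots, A above F on 22.

A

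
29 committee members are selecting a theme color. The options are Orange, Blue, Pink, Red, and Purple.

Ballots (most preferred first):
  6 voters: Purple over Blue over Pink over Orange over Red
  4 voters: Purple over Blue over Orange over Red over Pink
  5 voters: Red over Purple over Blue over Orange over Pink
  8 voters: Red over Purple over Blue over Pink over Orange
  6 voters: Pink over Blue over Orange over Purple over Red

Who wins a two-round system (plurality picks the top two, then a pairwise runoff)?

Round 1 first-place votes: Orange 0, Blue 0, Pink 6, Red 13, Purple 10. Red and Purple advance.
Runoff: Red is ranked above Purple on 13 ballots, Purple above Red on 16.

Purple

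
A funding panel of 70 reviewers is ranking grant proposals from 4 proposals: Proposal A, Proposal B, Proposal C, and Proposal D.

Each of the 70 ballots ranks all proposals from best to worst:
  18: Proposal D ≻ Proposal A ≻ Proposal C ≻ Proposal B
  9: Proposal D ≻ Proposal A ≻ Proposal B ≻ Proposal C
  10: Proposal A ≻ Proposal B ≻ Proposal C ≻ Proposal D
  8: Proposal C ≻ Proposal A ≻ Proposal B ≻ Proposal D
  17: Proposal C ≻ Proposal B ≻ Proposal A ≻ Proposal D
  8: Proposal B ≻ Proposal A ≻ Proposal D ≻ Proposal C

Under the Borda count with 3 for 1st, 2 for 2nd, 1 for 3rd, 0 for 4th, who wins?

Proposal A: 18×2 + 9×2 + 10×3 + 8×2 + 17×1 + 8×2 = 133
Proposal B: 18×0 + 9×1 + 10×2 + 8×1 + 17×2 + 8×3 = 95
Proposal C: 18×1 + 9×0 + 10×1 + 8×3 + 17×3 + 8×0 = 103
Proposal D: 18×3 + 9×3 + 10×0 + 8×0 + 17×0 + 8×1 = 89

Proposal A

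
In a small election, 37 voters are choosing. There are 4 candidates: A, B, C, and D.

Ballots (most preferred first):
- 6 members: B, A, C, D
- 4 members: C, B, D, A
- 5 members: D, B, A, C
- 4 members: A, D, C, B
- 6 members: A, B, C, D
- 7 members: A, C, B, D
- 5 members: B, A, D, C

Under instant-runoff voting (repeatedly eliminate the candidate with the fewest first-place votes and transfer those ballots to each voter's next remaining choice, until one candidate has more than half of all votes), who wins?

B

Round 1: A 17, B 11, C 4, D 5. C eliminated.
Round 2: A 17, B 15, D 5. D eliminated.
Round 3: A 17, B 20. B has a majority (≥19).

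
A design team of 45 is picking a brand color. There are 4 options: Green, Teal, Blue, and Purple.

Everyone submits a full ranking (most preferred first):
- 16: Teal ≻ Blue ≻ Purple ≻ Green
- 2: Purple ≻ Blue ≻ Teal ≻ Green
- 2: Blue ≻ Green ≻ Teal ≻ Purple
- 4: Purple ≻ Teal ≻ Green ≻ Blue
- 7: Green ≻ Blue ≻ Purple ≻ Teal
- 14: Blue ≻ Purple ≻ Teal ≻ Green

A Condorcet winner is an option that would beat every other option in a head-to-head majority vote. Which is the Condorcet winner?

Blue vs Green: 34–11
Blue vs Teal: 25–20
Blue vs Purple: 39–6
Blue beats every other option.

Blue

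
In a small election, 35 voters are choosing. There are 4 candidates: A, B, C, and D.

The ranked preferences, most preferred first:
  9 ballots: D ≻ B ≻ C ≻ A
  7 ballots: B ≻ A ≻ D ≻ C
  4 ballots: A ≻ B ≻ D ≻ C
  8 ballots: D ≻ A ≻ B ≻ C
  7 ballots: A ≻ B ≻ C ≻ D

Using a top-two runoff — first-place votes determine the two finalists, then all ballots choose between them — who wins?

Round 1 first-place votes: A 11, B 7, C 0, D 17. D and A advance.
Runoff: D is ranked above A on 17 ballots, A above D on 18.

A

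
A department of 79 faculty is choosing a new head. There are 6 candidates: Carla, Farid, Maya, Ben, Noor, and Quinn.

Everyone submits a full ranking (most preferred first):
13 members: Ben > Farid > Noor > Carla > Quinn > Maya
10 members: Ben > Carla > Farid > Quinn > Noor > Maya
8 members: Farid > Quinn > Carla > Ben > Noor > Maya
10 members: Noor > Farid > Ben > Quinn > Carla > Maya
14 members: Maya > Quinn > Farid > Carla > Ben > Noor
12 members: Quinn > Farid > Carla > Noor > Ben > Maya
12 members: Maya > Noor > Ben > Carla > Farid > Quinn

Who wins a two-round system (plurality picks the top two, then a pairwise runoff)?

Ben

Round 1 first-place votes: Carla 0, Farid 8, Maya 26, Ben 23, Noor 10, Quinn 12. Maya and Ben advance.
Runoff: Maya is ranked above Ben on 26 ballots, Ben above Maya on 53.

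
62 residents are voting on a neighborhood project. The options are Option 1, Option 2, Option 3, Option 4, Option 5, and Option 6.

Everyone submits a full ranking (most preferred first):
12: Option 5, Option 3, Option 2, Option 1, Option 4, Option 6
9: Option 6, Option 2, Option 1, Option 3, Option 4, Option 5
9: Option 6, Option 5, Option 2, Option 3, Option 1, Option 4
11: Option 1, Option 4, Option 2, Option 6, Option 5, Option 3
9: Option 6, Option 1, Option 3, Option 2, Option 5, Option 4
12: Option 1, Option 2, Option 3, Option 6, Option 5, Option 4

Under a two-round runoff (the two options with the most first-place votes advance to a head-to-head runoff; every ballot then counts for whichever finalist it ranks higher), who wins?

Round 1 first-place votes: Option 1 23, Option 2 0, Option 3 0, Option 4 0, Option 5 12, Option 6 27. Option 6 and Option 1 advance.
Runoff: Option 6 is ranked above Option 1 on 27 ballots, Option 1 above Option 6 on 35.

Option 1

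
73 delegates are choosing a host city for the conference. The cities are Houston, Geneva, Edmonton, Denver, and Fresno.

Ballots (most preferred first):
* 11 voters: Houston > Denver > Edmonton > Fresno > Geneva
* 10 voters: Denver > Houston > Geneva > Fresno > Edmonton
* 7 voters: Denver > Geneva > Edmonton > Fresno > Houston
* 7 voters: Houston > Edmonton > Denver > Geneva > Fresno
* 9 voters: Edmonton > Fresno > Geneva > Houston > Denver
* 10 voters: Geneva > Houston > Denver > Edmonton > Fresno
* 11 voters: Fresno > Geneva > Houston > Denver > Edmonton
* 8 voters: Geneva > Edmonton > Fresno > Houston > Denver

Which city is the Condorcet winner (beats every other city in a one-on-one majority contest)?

Geneva

Geneva vs Houston: 45–28
Geneva vs Edmonton: 46–27
Geneva vs Denver: 38–35
Geneva vs Fresno: 42–31
Geneva beats every other city.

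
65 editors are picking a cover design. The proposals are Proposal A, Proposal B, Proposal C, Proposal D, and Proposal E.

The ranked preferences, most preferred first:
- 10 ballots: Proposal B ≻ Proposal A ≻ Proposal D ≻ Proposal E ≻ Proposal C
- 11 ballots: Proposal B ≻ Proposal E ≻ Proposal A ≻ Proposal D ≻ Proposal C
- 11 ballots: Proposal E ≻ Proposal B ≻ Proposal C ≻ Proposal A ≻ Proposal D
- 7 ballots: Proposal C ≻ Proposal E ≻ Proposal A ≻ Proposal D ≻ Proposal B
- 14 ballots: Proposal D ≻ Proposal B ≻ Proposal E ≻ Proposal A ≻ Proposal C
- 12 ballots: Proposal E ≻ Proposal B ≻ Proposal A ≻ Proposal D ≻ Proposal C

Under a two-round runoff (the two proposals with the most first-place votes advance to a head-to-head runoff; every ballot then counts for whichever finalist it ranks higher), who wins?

Proposal B

Round 1 first-place votes: Proposal A 0, Proposal B 21, Proposal C 7, Proposal D 14, Proposal E 23. Proposal E and Proposal B advance.
Runoff: Proposal E is ranked above Proposal B on 30 ballots, Proposal B above Proposal E on 35.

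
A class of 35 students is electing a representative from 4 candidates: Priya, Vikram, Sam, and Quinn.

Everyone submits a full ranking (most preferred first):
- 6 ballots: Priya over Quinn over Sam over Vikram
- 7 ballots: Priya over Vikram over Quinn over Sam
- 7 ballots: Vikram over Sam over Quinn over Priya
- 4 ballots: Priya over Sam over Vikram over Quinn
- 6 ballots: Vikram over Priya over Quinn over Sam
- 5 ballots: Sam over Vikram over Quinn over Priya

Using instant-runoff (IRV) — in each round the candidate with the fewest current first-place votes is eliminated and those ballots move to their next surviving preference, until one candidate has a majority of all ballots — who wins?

Round 1: Priya 17, Vikram 13, Sam 5, Quinn 0. Quinn eliminated.
Round 2: Priya 17, Vikram 13, Sam 5. Sam eliminated.
Round 3: Priya 17, Vikram 18. Vikram has a majority (≥18).

Vikram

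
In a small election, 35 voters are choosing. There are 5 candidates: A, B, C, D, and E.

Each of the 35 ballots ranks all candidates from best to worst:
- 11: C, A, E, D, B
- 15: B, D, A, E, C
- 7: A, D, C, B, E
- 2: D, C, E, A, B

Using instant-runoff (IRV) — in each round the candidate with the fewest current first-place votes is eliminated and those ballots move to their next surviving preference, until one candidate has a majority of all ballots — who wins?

C

Round 1: A 7, B 15, C 11, D 2, E 0. E eliminated.
Round 2: A 7, B 15, C 11, D 2. D eliminated.
Round 3: A 7, B 15, C 13. A eliminated.
Round 4: B 15, C 20. C has a majority (≥18).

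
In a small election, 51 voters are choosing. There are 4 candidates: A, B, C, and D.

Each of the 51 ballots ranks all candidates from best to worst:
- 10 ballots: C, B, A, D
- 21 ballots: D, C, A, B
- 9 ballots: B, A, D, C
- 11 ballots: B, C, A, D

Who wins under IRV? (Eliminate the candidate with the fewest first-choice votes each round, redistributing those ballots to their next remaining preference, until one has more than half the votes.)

Round 1: A 0, B 20, C 10, D 21. A eliminated.
Round 2: B 20, C 10, D 21. C eliminated.
Round 3: B 30, D 21. B has a majority (≥26).

B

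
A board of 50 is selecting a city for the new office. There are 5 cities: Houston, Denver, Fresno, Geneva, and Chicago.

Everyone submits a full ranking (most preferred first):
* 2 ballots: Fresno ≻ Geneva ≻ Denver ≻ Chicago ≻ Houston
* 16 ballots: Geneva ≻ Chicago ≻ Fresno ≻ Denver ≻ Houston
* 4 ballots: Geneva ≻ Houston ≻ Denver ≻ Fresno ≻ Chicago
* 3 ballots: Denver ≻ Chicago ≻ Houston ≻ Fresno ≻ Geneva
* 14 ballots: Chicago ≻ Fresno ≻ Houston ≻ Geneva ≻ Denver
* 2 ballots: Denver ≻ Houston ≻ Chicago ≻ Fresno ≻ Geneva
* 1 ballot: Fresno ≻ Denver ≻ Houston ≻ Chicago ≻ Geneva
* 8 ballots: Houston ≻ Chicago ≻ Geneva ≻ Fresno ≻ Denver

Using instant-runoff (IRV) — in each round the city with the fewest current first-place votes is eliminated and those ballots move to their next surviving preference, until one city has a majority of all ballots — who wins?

Round 1: Houston 8, Denver 5, Fresno 3, Geneva 20, Chicago 14. Fresno eliminated.
Round 2: Houston 8, Denver 6, Geneva 22, Chicago 14. Denver eliminated.
Round 3: Houston 11, Geneva 22, Chicago 17. Houston eliminated.
Round 4: Geneva 22, Chicago 28. Chicago has a majority (≥26).

Chicago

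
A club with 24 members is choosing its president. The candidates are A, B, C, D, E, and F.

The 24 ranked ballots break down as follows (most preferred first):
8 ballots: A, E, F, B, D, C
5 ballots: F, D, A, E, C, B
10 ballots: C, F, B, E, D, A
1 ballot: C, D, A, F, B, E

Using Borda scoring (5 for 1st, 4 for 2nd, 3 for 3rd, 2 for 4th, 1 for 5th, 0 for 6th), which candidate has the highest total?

A: 8×5 + 5×3 + 10×0 + 1×3 = 58
B: 8×2 + 5×0 + 10×3 + 1×1 = 47
C: 8×0 + 5×1 + 10×5 + 1×5 = 60
D: 8×1 + 5×4 + 10×1 + 1×4 = 42
E: 8×4 + 5×2 + 10×2 + 1×0 = 62
F: 8×3 + 5×5 + 10×4 + 1×2 = 91

F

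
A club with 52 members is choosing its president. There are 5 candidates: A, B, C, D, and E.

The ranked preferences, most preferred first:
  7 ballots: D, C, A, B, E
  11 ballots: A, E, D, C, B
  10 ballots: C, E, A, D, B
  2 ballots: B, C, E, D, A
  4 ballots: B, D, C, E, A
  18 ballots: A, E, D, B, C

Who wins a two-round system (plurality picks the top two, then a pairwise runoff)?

A

Round 1 first-place votes: A 29, B 6, C 10, D 7, E 0. A and C advance.
Runoff: A is ranked above C on 29 ballots, C above A on 23.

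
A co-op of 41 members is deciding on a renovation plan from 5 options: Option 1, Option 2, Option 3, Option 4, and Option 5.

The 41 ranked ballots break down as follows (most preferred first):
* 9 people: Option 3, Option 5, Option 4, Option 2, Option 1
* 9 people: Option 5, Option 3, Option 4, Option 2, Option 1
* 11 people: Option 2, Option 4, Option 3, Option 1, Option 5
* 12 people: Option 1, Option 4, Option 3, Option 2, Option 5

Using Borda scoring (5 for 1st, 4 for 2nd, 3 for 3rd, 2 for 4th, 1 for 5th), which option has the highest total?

Option 3

Option 1: 9×1 + 9×1 + 11×2 + 12×5 = 100
Option 2: 9×2 + 9×2 + 11×5 + 12×2 = 115
Option 3: 9×5 + 9×4 + 11×3 + 12×3 = 150
Option 4: 9×3 + 9×3 + 11×4 + 12×4 = 146
Option 5: 9×4 + 9×5 + 11×1 + 12×1 = 104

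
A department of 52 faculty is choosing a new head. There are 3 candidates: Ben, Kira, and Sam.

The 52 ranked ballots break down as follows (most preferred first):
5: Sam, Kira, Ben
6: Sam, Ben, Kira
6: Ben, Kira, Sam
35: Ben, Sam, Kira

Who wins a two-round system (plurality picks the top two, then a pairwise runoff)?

Round 1 first-place votes: Ben 41, Kira 0, Sam 11. Ben and Sam advance.
Runoff: Ben is ranked above Sam on 41 ballots, Sam above Ben on 11.

Ben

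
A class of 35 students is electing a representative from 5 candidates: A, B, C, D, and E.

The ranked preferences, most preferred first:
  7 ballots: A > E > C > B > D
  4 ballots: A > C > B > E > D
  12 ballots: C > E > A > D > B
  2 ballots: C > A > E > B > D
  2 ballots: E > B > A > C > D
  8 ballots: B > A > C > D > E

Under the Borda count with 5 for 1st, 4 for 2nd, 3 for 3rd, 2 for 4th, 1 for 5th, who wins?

A

A: 7×5 + 4×5 + 12×3 + 2×4 + 2×3 + 8×4 = 137
B: 7×2 + 4×3 + 12×1 + 2×2 + 2×4 + 8×5 = 90
C: 7×3 + 4×4 + 12×5 + 2×5 + 2×2 + 8×3 = 135
D: 7×1 + 4×1 + 12×2 + 2×1 + 2×1 + 8×2 = 55
E: 7×4 + 4×2 + 12×4 + 2×3 + 2×5 + 8×1 = 108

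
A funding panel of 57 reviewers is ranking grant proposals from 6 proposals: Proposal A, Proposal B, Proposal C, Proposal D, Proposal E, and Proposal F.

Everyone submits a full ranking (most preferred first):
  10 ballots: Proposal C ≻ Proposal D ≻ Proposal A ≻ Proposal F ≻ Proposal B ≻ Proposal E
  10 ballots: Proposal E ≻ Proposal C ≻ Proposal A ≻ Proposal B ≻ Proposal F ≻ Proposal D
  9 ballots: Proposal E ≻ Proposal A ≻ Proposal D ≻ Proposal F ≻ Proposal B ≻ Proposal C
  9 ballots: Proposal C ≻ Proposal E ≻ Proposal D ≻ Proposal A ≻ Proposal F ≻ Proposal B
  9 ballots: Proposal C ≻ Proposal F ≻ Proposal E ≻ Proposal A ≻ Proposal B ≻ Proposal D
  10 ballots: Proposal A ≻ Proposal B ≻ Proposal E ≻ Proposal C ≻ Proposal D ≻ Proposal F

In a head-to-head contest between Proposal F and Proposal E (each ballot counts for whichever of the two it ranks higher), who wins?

Proposal F is ranked above Proposal E on 19 ballots; Proposal E above Proposal F on 38.

Proposal E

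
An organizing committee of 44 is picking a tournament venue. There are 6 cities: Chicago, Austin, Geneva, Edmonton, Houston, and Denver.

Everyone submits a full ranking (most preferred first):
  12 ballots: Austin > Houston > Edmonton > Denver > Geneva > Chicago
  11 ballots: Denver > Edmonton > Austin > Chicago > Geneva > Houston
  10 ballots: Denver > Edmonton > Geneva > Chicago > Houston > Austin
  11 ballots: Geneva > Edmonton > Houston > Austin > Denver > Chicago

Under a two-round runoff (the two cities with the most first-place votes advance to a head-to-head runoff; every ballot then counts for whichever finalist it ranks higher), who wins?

Austin

Round 1 first-place votes: Chicago 0, Austin 12, Geneva 11, Edmonton 0, Houston 0, Denver 21. Denver and Austin advance.
Runoff: Denver is ranked above Austin on 21 ballots, Austin above Denver on 23.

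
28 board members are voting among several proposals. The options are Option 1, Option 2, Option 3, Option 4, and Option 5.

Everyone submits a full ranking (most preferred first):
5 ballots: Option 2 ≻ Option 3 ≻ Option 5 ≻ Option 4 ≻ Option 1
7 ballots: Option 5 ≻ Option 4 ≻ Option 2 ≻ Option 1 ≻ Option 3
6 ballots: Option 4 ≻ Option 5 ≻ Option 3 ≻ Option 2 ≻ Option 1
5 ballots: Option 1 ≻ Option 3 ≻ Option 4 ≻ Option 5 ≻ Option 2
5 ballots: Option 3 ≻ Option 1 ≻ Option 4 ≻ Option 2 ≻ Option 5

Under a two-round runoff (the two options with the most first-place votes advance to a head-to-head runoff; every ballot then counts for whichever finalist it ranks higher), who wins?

Round 1 first-place votes: Option 1 5, Option 2 5, Option 3 5, Option 4 6, Option 5 7. Option 5 and Option 4 advance.
Runoff: Option 5 is ranked above Option 4 on 12 ballots, Option 4 above Option 5 on 16.

Option 4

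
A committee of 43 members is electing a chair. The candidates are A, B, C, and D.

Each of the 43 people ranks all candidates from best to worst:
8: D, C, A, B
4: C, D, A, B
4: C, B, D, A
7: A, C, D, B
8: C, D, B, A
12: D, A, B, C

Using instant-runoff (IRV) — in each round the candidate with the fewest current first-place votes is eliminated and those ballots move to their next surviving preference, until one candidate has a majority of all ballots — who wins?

C

Round 1: A 7, B 0, C 16, D 20. B eliminated.
Round 2: A 7, C 16, D 20. A eliminated.
Round 3: C 23, D 20. C has a majority (≥22).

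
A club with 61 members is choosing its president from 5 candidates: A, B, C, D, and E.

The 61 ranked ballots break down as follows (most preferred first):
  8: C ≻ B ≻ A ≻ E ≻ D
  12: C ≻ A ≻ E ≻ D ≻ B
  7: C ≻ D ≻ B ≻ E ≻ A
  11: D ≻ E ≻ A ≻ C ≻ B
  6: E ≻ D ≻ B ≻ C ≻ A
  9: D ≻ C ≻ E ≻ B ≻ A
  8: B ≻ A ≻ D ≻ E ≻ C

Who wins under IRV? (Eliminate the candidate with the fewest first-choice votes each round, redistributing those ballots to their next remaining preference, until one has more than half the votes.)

D

Round 1: A 0, B 8, C 27, D 20, E 6. A eliminated.
Round 2: B 8, C 27, D 20, E 6. E eliminated.
Round 3: B 8, C 27, D 26. B eliminated.
Round 4: C 27, D 34. D has a majority (≥31).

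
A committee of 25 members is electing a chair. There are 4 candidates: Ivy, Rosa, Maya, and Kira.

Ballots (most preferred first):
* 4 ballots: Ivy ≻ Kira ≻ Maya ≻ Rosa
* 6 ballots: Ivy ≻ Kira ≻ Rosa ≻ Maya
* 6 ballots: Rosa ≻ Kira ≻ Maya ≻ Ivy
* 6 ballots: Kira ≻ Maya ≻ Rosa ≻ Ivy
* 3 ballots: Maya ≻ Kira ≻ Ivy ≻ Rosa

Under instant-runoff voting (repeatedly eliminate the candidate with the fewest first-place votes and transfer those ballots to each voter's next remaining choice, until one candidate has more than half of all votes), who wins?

Kira

Round 1: Ivy 10, Rosa 6, Maya 3, Kira 6. Maya eliminated.
Round 2: Ivy 10, Rosa 6, Kira 9. Rosa eliminated.
Round 3: Ivy 10, Kira 15. Kira has a majority (≥13).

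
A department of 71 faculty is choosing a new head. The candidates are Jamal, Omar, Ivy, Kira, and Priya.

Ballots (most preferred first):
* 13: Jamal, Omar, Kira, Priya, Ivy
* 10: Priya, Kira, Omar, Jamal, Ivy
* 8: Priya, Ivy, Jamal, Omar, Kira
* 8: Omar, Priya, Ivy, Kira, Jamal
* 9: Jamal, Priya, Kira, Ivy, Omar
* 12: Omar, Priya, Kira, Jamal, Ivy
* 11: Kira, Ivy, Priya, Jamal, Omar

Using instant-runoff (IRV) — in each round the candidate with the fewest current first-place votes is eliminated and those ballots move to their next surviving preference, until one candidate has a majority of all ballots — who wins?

Priya

Round 1: Jamal 22, Omar 20, Ivy 0, Kira 11, Priya 18. Ivy eliminated.
Round 2: Jamal 22, Omar 20, Kira 11, Priya 18. Kira eliminated.
Round 3: Jamal 22, Omar 20, Priya 29. Omar eliminated.
Round 4: Jamal 22, Priya 49. Priya has a majority (≥36).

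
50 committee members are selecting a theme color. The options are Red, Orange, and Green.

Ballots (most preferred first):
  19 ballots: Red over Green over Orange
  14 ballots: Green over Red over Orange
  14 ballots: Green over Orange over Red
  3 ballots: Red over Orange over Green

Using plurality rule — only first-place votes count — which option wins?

Green

First-place votes: Red 22, Orange 0, Green 28.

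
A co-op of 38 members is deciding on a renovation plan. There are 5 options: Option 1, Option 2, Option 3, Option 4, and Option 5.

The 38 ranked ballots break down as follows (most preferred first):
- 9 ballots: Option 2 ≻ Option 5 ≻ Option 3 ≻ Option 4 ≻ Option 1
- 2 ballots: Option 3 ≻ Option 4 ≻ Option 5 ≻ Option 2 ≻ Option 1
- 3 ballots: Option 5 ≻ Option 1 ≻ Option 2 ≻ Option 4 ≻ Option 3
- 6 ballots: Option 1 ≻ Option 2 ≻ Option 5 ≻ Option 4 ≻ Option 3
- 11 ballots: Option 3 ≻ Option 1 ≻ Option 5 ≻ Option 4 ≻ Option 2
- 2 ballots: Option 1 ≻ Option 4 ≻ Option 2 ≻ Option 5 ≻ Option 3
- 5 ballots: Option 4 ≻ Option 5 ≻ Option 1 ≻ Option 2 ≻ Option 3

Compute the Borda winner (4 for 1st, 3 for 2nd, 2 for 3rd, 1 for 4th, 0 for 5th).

Option 5

Option 1: 9×0 + 2×0 + 3×3 + 6×4 + 11×3 + 2×4 + 5×2 = 84
Option 2: 9×4 + 2×1 + 3×2 + 6×3 + 11×0 + 2×2 + 5×1 = 71
Option 3: 9×2 + 2×4 + 3×0 + 6×0 + 11×4 + 2×0 + 5×0 = 70
Option 4: 9×1 + 2×3 + 3×1 + 6×1 + 11×1 + 2×3 + 5×4 = 61
Option 5: 9×3 + 2×2 + 3×4 + 6×2 + 11×2 + 2×1 + 5×3 = 94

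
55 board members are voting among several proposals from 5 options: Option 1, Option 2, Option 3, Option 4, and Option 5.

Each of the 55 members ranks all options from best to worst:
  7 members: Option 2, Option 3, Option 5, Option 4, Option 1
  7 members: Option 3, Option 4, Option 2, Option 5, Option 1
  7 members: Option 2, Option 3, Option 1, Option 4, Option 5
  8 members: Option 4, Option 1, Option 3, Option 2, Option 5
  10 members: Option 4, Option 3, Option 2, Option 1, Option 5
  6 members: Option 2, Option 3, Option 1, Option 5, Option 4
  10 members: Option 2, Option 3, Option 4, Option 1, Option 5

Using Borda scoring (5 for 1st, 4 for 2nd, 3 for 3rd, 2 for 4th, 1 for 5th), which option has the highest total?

Option 1: 7×1 + 7×1 + 7×3 + 8×4 + 10×2 + 6×3 + 10×2 = 125
Option 2: 7×5 + 7×3 + 7×5 + 8×2 + 10×3 + 6×5 + 10×5 = 217
Option 3: 7×4 + 7×5 + 7×4 + 8×3 + 10×4 + 6×4 + 10×4 = 219
Option 4: 7×2 + 7×4 + 7×2 + 8×5 + 10×5 + 6×1 + 10×3 = 182
Option 5: 7×3 + 7×2 + 7×1 + 8×1 + 10×1 + 6×2 + 10×1 = 82

Option 3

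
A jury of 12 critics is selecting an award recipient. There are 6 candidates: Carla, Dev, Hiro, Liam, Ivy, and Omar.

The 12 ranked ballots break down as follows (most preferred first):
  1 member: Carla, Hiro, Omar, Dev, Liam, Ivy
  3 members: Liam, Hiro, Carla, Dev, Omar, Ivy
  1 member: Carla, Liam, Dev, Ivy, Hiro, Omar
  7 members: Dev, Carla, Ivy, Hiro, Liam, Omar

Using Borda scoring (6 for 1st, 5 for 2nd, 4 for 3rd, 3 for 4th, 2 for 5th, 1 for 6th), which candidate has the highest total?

Carla: 1×6 + 3×4 + 1×6 + 7×5 = 59
Dev: 1×3 + 3×3 + 1×4 + 7×6 = 58
Hiro: 1×5 + 3×5 + 1×2 + 7×3 = 43
Liam: 1×2 + 3×6 + 1×5 + 7×2 = 39
Ivy: 1×1 + 3×1 + 1×3 + 7×4 = 35
Omar: 1×4 + 3×2 + 1×1 + 7×1 = 18

Carla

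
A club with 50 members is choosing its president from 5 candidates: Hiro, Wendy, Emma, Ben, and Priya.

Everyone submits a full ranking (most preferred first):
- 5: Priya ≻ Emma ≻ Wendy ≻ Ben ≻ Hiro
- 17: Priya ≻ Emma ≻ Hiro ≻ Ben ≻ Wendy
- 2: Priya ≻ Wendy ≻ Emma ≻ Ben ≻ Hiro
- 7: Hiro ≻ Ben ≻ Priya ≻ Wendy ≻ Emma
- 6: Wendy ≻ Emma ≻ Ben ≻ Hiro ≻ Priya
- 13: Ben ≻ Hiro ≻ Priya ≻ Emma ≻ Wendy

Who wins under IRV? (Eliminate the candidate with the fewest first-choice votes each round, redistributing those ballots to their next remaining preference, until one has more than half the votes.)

Ben

Round 1: Hiro 7, Wendy 6, Emma 0, Ben 13, Priya 24. Emma eliminated.
Round 2: Hiro 7, Wendy 6, Ben 13, Priya 24. Wendy eliminated.
Round 3: Hiro 7, Ben 19, Priya 24. Hiro eliminated.
Round 4: Ben 26, Priya 24. Ben has a majority (≥26).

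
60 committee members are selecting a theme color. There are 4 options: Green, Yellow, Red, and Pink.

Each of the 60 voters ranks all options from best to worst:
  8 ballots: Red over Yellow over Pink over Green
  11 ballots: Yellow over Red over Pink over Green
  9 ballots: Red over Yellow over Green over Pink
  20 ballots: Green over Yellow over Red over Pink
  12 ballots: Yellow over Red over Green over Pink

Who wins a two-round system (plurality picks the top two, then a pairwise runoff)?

Round 1 first-place votes: Green 20, Yellow 23, Red 17, Pink 0. Yellow and Green advance.
Runoff: Yellow is ranked above Green on 40 ballots, Green above Yellow on 20.

Yellow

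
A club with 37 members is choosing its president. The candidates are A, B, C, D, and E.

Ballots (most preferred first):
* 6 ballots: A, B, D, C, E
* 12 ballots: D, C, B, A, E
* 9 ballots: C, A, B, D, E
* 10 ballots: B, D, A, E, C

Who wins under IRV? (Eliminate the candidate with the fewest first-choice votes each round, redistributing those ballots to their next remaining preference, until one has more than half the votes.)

Round 1: A 6, B 10, C 9, D 12, E 0. E eliminated.
Round 2: A 6, B 10, C 9, D 12. A eliminated.
Round 3: B 16, C 9, D 12. C eliminated.
Round 4: B 25, D 12. B has a majority (≥19).

B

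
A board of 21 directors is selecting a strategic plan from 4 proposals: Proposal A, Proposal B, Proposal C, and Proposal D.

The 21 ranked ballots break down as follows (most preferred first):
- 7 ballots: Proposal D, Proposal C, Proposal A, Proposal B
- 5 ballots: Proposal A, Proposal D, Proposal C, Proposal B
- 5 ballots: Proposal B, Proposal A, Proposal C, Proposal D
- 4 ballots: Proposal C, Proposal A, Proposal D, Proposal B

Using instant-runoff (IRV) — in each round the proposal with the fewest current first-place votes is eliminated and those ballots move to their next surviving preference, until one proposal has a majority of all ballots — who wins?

Round 1: Proposal A 5, Proposal B 5, Proposal C 4, Proposal D 7. Proposal C eliminated.
Round 2: Proposal A 9, Proposal B 5, Proposal D 7. Proposal B eliminated.
Round 3: Proposal A 14, Proposal D 7. Proposal A has a majority (≥11).

Proposal A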